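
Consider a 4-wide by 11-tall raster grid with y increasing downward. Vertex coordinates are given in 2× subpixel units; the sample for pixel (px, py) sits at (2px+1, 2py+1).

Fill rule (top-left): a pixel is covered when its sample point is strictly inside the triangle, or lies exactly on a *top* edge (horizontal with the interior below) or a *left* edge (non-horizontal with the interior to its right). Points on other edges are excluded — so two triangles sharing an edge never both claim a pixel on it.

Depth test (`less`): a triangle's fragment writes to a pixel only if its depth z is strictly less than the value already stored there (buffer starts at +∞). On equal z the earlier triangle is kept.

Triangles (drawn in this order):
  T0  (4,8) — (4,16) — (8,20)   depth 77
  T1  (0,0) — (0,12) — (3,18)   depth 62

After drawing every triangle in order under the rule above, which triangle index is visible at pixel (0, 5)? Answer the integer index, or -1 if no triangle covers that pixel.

T0:
  2·area = 32  (B↔C swapped to make it positive)
  edge (4, 8)→(8, 20): d=(4,12) right/bottom  bias=-1
  edge (8, 20)→(4, 16): d=(-4,-4) top-left  bias=+0
  edge (4, 16)→(4, 8): d=(0,-8) top-left  bias=+0
    (1,2)@(3, 5): e=[0,40,-8] → ·  [on edge]
    (2,5)@(5, 11): e=[0,24,8] → ·  [on edge]
    (0,6)@(1, 13): e=[56,0,-24] → ·  [on edge]
    (2,6)@(5, 13): e=[8,16,8] → #
    (3,6)@(7, 13): e=[-16,24,24] → ·
    (1,7)@(3, 15): e=[40,0,-8] → ·  [on edge]
    (2,7)@(5, 15): e=[16,8,8] → #
    (3,7)@(7, 15): e=[-8,16,24] → ·
    (2,8)@(5, 17): e=[24,0,8] → #  [on edge]
    (3,8)@(7, 17): e=[0,8,24] → ·  [on edge]
    (2,9)@(5, 19): e=[32,-8,8] → ·
    (3,9)@(7, 19): e=[8,0,24] → #  [on edge]
  covered (4 px):
    · · · ·
    · · · ·
    · · · ·
    · · · ·
    · · · ·
    · · · ·
    · · # ·
    · · # ·
    · · # ·
    · · · #
    · · · ·
T1:
  2·area = 36  (B↔C swapped to make it positive)
  edge (0, 0)→(3, 18): d=(3,18) right/bottom  bias=-1
  edge (3, 18)→(0, 12): d=(-3,-6) top-left  bias=+0
  edge (0, 12)→(0, 0): d=(0,-12) top-left  bias=+0
    (0,3)@(1, 7): e=[3,21,12] → #
    (1,3)@(3, 7): e=[-33,33,36] → ·
    (0,4)@(1, 9): e=[9,15,12] → #
    (1,4)@(3, 9): e=[-27,27,36] → ·
    (0,5)@(1, 11): e=[15,9,12] → #
    (1,5)@(3, 11): e=[-21,21,36] → ·
    (0,6)@(1, 13): e=[21,3,12] → #
    (1,6)@(3, 13): e=[-15,15,36] → ·
    (0,7)@(1, 15): e=[27,-3,12] → ·
  covered (4 px):
    · · · ·
    · · · ·
    · · · ·
    # · · ·
    # · · ·
    # · · ·
    # · · ·
    · · · ·
    · · · ·
    · · · ·
    · · · ·

Z-buffer (winner per pixel, '.' = empty):
  . . . .
  . . . .
  . . . .
  1 . . .
  1 . . .
  1 . . .
  1 . 0 .
  . . 0 .
  . . 0 .
  . . . 0
  . . . .

Final: 1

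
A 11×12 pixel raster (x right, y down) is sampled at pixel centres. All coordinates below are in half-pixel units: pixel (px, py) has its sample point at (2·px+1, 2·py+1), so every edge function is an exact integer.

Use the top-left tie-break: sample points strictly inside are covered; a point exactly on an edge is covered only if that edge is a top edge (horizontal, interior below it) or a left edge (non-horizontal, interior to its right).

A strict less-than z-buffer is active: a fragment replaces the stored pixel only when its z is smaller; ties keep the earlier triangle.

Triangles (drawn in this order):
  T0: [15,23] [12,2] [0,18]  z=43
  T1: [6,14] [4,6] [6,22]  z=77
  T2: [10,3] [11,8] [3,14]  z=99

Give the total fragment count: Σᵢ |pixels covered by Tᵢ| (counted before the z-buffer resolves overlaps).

T0:
  2·area = 300  (B↔C swapped to make it positive)
  edge (15, 23)→(0, 18): d=(-15,-5) top-left  bias=+0
  edge (0, 18)→(12, 2): d=(12,-16) top-left  bias=+0
  edge (12, 2)→(15, 23): d=(3,21) right/bottom  bias=-1
    (5,2)@(11, 5): e=[250,20,30] → █
    (6,2)@(13, 5): e=[260,52,-12] → ·
    (4,3)@(9, 7): e=[210,12,78] → █
    (6,3)@(13, 7): e=[230,76,-6] → ·
    (3,4)@(7, 9): e=[170,4,126] → █
    (6,4)@(13, 9): e=[200,100,0] → ·  [on edge]
    (3,5)@(7, 11): e=[140,28,132] → █
    (6,5)@(13, 11): e=[170,124,6] → █
    (7,5)@(15, 11): e=[180,156,-36] → ·
    (2,6)@(5, 13): e=[100,20,180] → █
    (7,6)@(15, 13): e=[150,180,-30] → ·
    (1,7)@(3, 15): e=[60,12,228] → █
    (1,9)@(3, 19): e=[0,60,240] → █  [on edge]
    (4,10)@(9, 21): e=[0,180,120] → █  [on edge]
    (7,11)@(15, 23): e=[0,300,0] → ·  [on edge]
  covered (37 px):
    · · · · · · · · · · ·
    · · · · · · · · · · ·
    · · · · · █ · · · · ·
    · · · · █ █ · · · · ·
    · · · █ █ █ · · · · ·
    · · · █ █ █ █ · · · ·
    · · █ █ █ █ █ · · · ·
    · █ █ █ █ █ █ · · · ·
    █ █ █ █ █ █ █ · · · ·
    · █ █ █ █ █ █ · · · ·
    · · · · █ █ █ · · · ·
    · · · · · · · · · · ·
T1:
  2·area = 16  (B↔C swapped to make it positive)
  edge (6, 14)→(6, 22): d=(0,8) right/bottom  bias=-1
  edge (6, 22)→(4, 6): d=(-2,-16) top-left  bias=+0
  edge (4, 6)→(6, 14): d=(2,8) right/bottom  bias=-1
    (2,5)@(5, 11): e=[8,6,2] → █
    (3,5)@(7, 11): e=[-8,38,-14] → ·
    (2,6)@(5, 13): e=[8,2,6] → █
    (3,6)@(7, 13): e=[-8,34,-10] → ·
    (2,7)@(5, 15): e=[8,-2,10] → ·
  covered (2 px):
    · · · · · · · · · · ·
    · · · · · · · · · · ·
    · · · · · · · · · · ·
    · · · · · · · · · · ·
    · · · · · · · · · · ·
    · · █ · · · · · · · ·
    · · █ · · · · · · · ·
    · · · · · · · · · · ·
    · · · · · · · · · · ·
    · · · · · · · · · · ·
    · · · · · · · · · · ·
    · · · · · · · · · · ·
T2:
  2·area = 46
  edge (10, 3)→(11, 8): d=(1,5) right/bottom  bias=-1
  edge (11, 8)→(3, 14): d=(-8,6) right/bottom  bias=-1
  edge (3, 14)→(10, 3): d=(7,-11) top-left  bias=+0
    (4,2)@(9, 5): e=[7,36,3] → █
    (5,2)@(11, 5): e=[-3,24,25] → ·
    (7,2)@(15, 5): e=[-23,0,69] → ·  [on edge]
    (4,3)@(9, 7): e=[9,20,17] → █
    (5,3)@(11, 7): e=[-1,8,39] → ·
    (3,4)@(7, 9): e=[21,16,9] → █
    (5,4)@(11, 9): e=[1,-8,53] → ·
    (2,5)@(5, 11): e=[33,12,1] → █
    (3,5)@(7, 11): e=[23,0,23] → ·  [on edge]
    (4,5)@(9, 11): e=[13,-12,45] → ·
    (2,6)@(5, 13): e=[35,-4,15] → ·
  covered (5 px):
    · · · · · · · · · · ·
    · · · · · · · · · · ·
    · · · · █ · · · · · ·
    · · · · █ · · · · · ·
    · · · █ █ · · · · · ·
    · · █ · · · · · · · ·
    · · · · · · · · · · ·
    · · · · · · · · · · ·
    · · · · · · · · · · ·
    · · · · · · · · · · ·
    · · · · · · · · · · ·
    · · · · · · · · · · ·

Answer: 44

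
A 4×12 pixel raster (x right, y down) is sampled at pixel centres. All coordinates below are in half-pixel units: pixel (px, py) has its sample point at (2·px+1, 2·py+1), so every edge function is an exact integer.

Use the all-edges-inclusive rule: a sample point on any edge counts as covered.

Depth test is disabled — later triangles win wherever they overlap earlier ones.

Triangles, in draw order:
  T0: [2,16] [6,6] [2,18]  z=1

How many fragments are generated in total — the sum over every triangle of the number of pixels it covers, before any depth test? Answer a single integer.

T0:
  2·area = 8
  edge (2, 16)→(6, 6): d=(4,-10) inclusive
  edge (6, 6)→(2, 18): d=(-4,12) inclusive
  edge (2, 18)→(2, 16): d=(0,-2) inclusive
    (3,1)@(7, 3): e=[-2,0,10] → .  [on edge]
    (2,4)@(5, 9): e=[2,0,6] → X  [on edge]
    (3,4)@(7, 9): e=[22,-24,10] → .
    (2,5)@(5, 11): e=[10,-8,6] → .
    (1,7)@(3, 15): e=[6,0,2] → X  [on edge]
    (2,7)@(5, 15): e=[26,-24,6] → .
    (1,8)@(3, 17): e=[14,-8,2] → .
    (0,10)@(1, 21): e=[10,0,-2] → .  [on edge]
  covered (2 px):
    . . . .
    . . . .
    . . . .
    . . . .
    . . X .
    . . . .
    . . . .
    . X . .
    . . . .
    . . . .
    . . . .
    . . . .

Final: 2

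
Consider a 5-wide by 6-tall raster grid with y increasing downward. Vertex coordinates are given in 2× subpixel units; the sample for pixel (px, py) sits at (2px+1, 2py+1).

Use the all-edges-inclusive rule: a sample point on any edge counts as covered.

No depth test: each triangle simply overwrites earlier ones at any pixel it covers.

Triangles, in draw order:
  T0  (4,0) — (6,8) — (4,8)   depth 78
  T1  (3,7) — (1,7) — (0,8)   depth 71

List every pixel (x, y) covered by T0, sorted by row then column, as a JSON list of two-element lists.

T0:
  2·area = 16
  edge (4, 0)→(6, 8): d=(2,8) inclusive
  edge (6, 8)→(4, 8): d=(-2,0) inclusive
  edge (4, 8)→(4, 0): d=(0,-8) inclusive
    (2,2)@(5, 5): e=[2,6,8] → █
    (3,2)@(7, 5): e=[-14,6,24] → ·
    (2,3)@(5, 7): e=[6,2,8] → █
    (3,3)@(7, 7): e=[-10,2,24] → ·
    (2,4)@(5, 9): e=[10,-2,8] → ·
  covered (2 px):
    · · · · ·
    · · · · ·
    · · █ · ·
    · · █ · ·
    · · · · ·
    · · · · ·
T1:
  2·area = 2  (B↔C swapped to make it positive)
  edge (3, 7)→(0, 8): d=(-3,1) inclusive
  edge (0, 8)→(1, 7): d=(1,-1) inclusive
  edge (1, 7)→(3, 7): d=(2,0) inclusive
    (3,0)@(7, 1): e=[14,0,-12] → ·  [on edge]
    (2,1)@(5, 3): e=[10,0,-8] → ·  [on edge]
    (1,2)@(3, 5): e=[6,0,-4] → ·  [on edge]
    (4,2)@(9, 5): e=[0,6,-4] → ·  [on edge]
    (0,3)@(1, 7): e=[2,0,0] → █  [on edge]
    (1,3)@(3, 7): e=[0,2,0] → █  [on edge]
    (2,3)@(5, 7): e=[-2,4,0] → ·  [on edge]
    (3,3)@(7, 7): e=[-4,6,0] → ·  [on edge]
    (4,3)@(9, 7): e=[-6,8,0] → ·  [on edge]
    (0,4)@(1, 9): e=[-4,2,4] → ·
    (1,4)@(3, 9): e=[-6,4,4] → ·
  covered (2 px):
    · · · · ·
    · · · · ·
    · · · · ·
    █ █ · · ·
    · · · · ·
    · · · · ·

Answer: [[2,2],[2,3]]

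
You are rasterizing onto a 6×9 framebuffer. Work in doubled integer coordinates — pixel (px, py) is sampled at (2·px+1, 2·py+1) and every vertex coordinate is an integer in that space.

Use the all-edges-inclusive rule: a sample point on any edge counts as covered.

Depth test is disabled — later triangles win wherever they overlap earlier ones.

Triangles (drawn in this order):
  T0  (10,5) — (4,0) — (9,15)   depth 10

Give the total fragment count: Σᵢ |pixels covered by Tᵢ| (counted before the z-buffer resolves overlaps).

T0:
  2·area = 65  (B↔C swapped to make it positive)
  edge (10, 5)→(9, 15): d=(-1,10) inclusive
  edge (9, 15)→(4, 0): d=(-5,-15) inclusive
  edge (4, 0)→(10, 5): d=(6,5) inclusive
    (2,0)@(5, 1): e=[54,10,1] → █
    (3,0)@(7, 1): e=[34,40,-9] → ·
    (2,1)@(5, 3): e=[52,0,13] → █  [on edge]
    (3,1)@(7, 3): e=[32,30,3] → █
    (4,1)@(9, 3): e=[12,60,-7] → ·
    (2,2)@(5, 5): e=[50,-10,25] → ·
    (3,2)@(7, 5): e=[30,20,15] → █
    (4,2)@(9, 5): e=[10,50,5] → █
    (5,2)@(11, 5): e=[-10,80,-5] → ·
    (3,3)@(7, 7): e=[28,10,27] → █
    (5,3)@(11, 7): e=[-12,70,7] → ·
    (3,4)@(7, 9): e=[26,0,39] → █  [on edge]
    (4,7)@(9, 15): e=[0,0,65] → █  [on edge]
  covered (12 px):
    · · █ · · ·
    · · █ █ · ·
    · · · █ █ ·
    · · · █ █ ·
    · · · █ █ ·
    · · · · █ ·
    · · · · █ ·
    · · · · █ ·
    · · · · · ·

Answer: 12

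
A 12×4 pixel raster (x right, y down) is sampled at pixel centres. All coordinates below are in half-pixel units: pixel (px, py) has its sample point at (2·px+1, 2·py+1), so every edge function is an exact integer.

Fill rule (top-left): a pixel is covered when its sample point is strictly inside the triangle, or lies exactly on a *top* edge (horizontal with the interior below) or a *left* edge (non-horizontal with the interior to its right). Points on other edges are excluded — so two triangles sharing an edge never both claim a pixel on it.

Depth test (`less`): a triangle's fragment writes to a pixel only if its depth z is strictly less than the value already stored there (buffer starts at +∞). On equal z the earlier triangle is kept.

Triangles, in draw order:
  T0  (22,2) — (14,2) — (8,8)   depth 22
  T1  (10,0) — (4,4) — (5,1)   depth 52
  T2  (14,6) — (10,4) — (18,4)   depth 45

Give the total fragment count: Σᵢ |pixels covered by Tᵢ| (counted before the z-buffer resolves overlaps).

T0:
  2·area = 48  (B↔C swapped to make it positive)
  edge (22, 2)→(8, 8): d=(-14,6) right/bottom  bias=-1
  edge (8, 8)→(14, 2): d=(6,-6) top-left  bias=+0
  edge (14, 2)→(22, 2): d=(8,0) top-left  bias=+0
    (7,0)@(15, 1): e=[56,0,-8] → ·  [on edge]
    (6,1)@(13, 3): e=[40,0,8] → #  [on edge]
    (7,1)@(15, 3): e=[28,12,8] → #
    (8,1)@(17, 3): e=[16,24,8] → #
    (9,1)@(19, 3): e=[4,36,8] → #
    (10,1)@(21, 3): e=[-8,48,8] → ·
    (5,2)@(11, 5): e=[24,0,24] → #  [on edge]
    (7,2)@(15, 5): e=[0,24,24] → ·  [on edge]
    (8,2)@(17, 5): e=[-12,36,24] → ·
    (9,2)@(19, 5): e=[-24,48,24] → ·
    (4,3)@(9, 7): e=[8,0,40] → #  [on edge]
    (5,3)@(11, 7): e=[-4,12,40] → ·
  covered (7 px):
    · · · · · · · · · · · ·
    · · · · · · # # # # · ·
    · · · · · # # · · · · ·
    · · · · # · · · · · · ·
T1:
  2·area = 14
  edge (10, 0)→(4, 4): d=(-6,4) right/bottom  bias=-1
  edge (4, 4)→(5, 1): d=(1,-3) top-left  bias=+0
  edge (5, 1)→(10, 0): d=(5,-1) top-left  bias=+0
    (2,0)@(5, 1): e=[14,0,0] → #  [on edge]
    (3,0)@(7, 1): e=[6,6,2] → #
    (4,0)@(9, 1): e=[-2,12,4] → ·
    (2,1)@(5, 3): e=[2,2,10] → #
    (3,1)@(7, 3): e=[-6,8,12] → ·
    (2,2)@(5, 5): e=[-10,4,20] → ·
    (1,3)@(3, 7): e=[-14,0,28] → ·  [on edge]
  covered (3 px):
    · · # # · · · · · · · ·
    · · # · · · · · · · · ·
    · · · · · · · · · · · ·
    · · · · · · · · · · · ·
T2:
  2·area = 16
  edge (14, 6)→(10, 4): d=(-4,-2) top-left  bias=+0
  edge (10, 4)→(18, 4): d=(8,0) top-left  bias=+0
  edge (18, 4)→(14, 6): d=(-4,2) right/bottom  bias=-1
    (6,2)@(13, 5): e=[2,8,6] → #
    (7,2)@(15, 5): e=[6,8,2] → #
    (8,2)@(17, 5): e=[10,8,-2] → ·
    (6,3)@(13, 7): e=[-6,24,-2] → ·
    (7,3)@(15, 7): e=[-2,24,-6] → ·
  covered (2 px):
    · · · · · · · · · · · ·
    · · · · · · · · · · · ·
    · · · · · · # # · · · ·
    · · · · · · · · · · · ·

Final: 12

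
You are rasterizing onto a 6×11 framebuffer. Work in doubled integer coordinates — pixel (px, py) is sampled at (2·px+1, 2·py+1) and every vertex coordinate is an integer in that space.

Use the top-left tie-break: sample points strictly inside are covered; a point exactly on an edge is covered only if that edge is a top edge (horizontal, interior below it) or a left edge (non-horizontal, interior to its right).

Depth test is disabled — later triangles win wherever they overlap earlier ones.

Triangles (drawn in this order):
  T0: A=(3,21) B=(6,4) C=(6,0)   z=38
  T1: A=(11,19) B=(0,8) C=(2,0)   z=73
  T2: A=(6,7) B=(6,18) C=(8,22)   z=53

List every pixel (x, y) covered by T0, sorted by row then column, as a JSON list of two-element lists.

T0:
  2·area = 12  (B↔C swapped to make it positive)
  edge (3, 21)→(6, 0): d=(3,-21) top-left  bias=+0
  edge (6, 0)→(6, 4): d=(0,4) right/bottom  bias=-1
  edge (6, 4)→(3, 21): d=(-3,17) right/bottom  bias=-1
    (2,3)@(5, 7): e=[0,4,8] → X  [on edge]
    (3,3)@(7, 7): e=[42,-4,-26] → .
    (2,4)@(5, 9): e=[6,4,2] → X
    (3,4)@(7, 9): e=[48,-4,-32] → .
    (2,5)@(5, 11): e=[12,4,-4] → .
    (1,10)@(3, 21): e=[0,12,0] → .  [on edge]
  covered (2 px):
    . . . . . .
    . . . . . .
    . . . . . .
    . . X . . .
    . . X . . .
    . . . . . .
    . . . . . .
    . . . . . .
    . . . . . .
    . . . . . .
    . . . . . .
T1:
  2·area = 110
  edge (11, 19)→(0, 8): d=(-11,-11) top-left  bias=+0
  edge (0, 8)→(2, 0): d=(2,-8) top-left  bias=+0
  edge (2, 0)→(11, 19): d=(9,19) right/bottom  bias=-1
    (1,1)@(3, 3): e=[88,14,8] → X
    (2,1)@(5, 3): e=[110,30,-30] → .
    (0,2)@(1, 5): e=[44,2,64] → X
    (2,2)@(5, 5): e=[88,34,-12] → .
    (0,3)@(1, 7): e=[22,6,82] → X
    (2,3)@(5, 7): e=[66,38,6] → X
    (3,3)@(7, 7): e=[88,54,-32] → .
    (0,4)@(1, 9): e=[0,10,100] → X  [on edge]
    (3,4)@(7, 9): e=[66,58,-14] → .
    (0,5)@(1, 11): e=[-22,14,118] → .
    (1,5)@(3, 11): e=[0,30,80] → X  [on edge]
    (3,5)@(7, 11): e=[44,62,4] → X
    (2,6)@(5, 13): e=[0,50,60] → X  [on edge]
    (3,7)@(7, 15): e=[0,70,40] → X  [on edge]
    (4,8)@(9, 17): e=[0,90,20] → X  [on edge]
    (5,9)@(11, 19): e=[0,110,0] → .  [on edge]
  covered (17 px):
    . . . . . .
    . X . . . .
    X X . . . .
    X X X . . .
    X X X . . .
    . X X X . .
    . . X X . .
    . . . X X .
    . . . . X .
    . . . . . .
    . . . . . .
T2:
  2·area = 22  (B↔C swapped to make it positive)
  edge (6, 7)→(8, 22): d=(2,15) right/bottom  bias=-1
  edge (8, 22)→(6, 18): d=(-2,-4) top-left  bias=+0
  edge (6, 18)→(6, 7): d=(0,-11) top-left  bias=+0
    (3,7)@(7, 15): e=[1,10,11] → X
    (4,7)@(9, 15): e=[-29,18,33] → .
    (3,8)@(7, 17): e=[5,6,11] → X
    (4,8)@(9, 17): e=[-25,14,33] → .
    (3,9)@(7, 19): e=[9,2,11] → X
    (4,9)@(9, 19): e=[-21,10,33] → .
    (3,10)@(7, 21): e=[13,-2,11] → .
  covered (3 px):
    . . . . . .
    . . . . . .
    . . . . . .
    . . . . . .
    . . . . . .
    . . . . . .
    . . . . . .
    . . . X . .
    . . . X . .
    . . . X . .
    . . . . . .

Answer: [[2,3],[2,4]]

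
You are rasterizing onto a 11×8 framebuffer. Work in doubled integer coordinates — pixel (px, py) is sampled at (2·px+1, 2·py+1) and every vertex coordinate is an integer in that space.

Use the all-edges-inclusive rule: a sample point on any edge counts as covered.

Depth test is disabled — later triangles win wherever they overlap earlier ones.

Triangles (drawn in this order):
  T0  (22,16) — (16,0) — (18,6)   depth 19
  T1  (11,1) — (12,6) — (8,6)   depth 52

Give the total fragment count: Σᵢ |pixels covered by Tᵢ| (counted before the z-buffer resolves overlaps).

T0:
  2·area = 4  (B↔C swapped to make it positive)
  edge (22, 16)→(18, 6): d=(-4,-10) inclusive
  edge (18, 6)→(16, 0): d=(-2,-6) inclusive
  edge (16, 0)→(22, 16): d=(6,16) inclusive
    (8,1)@(17, 3): e=[2,0,2] → #  [on edge]
    (9,1)@(19, 3): e=[22,12,-30] → ·
    (8,2)@(17, 5): e=[-6,-4,14] → ·
    (9,4)@(19, 9): e=[-2,0,6] → ·  [on edge]
    (10,7)@(21, 15): e=[-6,0,10] → ·  [on edge]
  covered (1 px):
    · · · · · · · · · · ·
    · · · · · · · · # · ·
    · · · · · · · · · · ·
    · · · · · · · · · · ·
    · · · · · · · · · · ·
    · · · · · · · · · · ·
    · · · · · · · · · · ·
    · · · · · · · · · · ·
T1:
  2·area = 20
  edge (11, 1)→(12, 6): d=(1,5) inclusive
  edge (12, 6)→(8, 6): d=(-4,0) inclusive
  edge (8, 6)→(11, 1): d=(3,-5) inclusive
    (5,0)@(11, 1): e=[0,20,0] → #  [on edge]
    (6,0)@(13, 1): e=[-10,20,10] → ·
    (5,1)@(11, 3): e=[2,12,6] → #
    (6,1)@(13, 3): e=[-8,12,16] → ·
    (4,2)@(9, 5): e=[14,4,2] → #
    (6,2)@(13, 5): e=[-6,4,22] → ·
    (4,3)@(9, 7): e=[16,-4,8] → ·
    (5,3)@(11, 7): e=[6,-4,18] → ·
    (2,5)@(5, 11): e=[40,-20,0] → ·  [on edge]
    (6,5)@(13, 11): e=[0,-20,40] → ·  [on edge]
  covered (4 px):
    · · · · · # · · · · ·
    · · · · · # · · · · ·
    · · · · # # · · · · ·
    · · · · · · · · · · ·
    · · · · · · · · · · ·
    · · · · · · · · · · ·
    · · · · · · · · · · ·
    · · · · · · · · · · ·

Result: 5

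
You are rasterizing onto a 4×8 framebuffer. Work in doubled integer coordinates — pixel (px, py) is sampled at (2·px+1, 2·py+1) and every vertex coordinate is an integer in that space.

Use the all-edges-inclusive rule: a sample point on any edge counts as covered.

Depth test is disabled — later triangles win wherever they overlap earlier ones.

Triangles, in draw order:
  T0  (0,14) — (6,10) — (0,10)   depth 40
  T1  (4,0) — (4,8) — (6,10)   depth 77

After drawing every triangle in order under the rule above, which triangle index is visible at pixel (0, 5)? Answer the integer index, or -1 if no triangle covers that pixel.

T0:
  2·area = 24  (B↔C swapped to make it positive)
  edge (0, 14)→(0, 10): d=(0,-4) inclusive
  edge (0, 10)→(6, 10): d=(6,0) inclusive
  edge (6, 10)→(0, 14): d=(-6,4) inclusive
    (0,5)@(1, 11): e=[4,6,14] → █
    (1,5)@(3, 11): e=[12,6,6] → █
    (2,5)@(5, 11): e=[20,6,-2] → ·
    (0,6)@(1, 13): e=[4,18,2] → █
    (1,6)@(3, 13): e=[12,18,-6] → ·
    (0,7)@(1, 15): e=[4,30,-10] → ·
  covered (3 px):
    · · · ·
    · · · ·
    · · · ·
    · · · ·
    · · · ·
    █ █ · ·
    █ · · ·
    · · · ·
T1:
  2·area = 16  (B↔C swapped to make it positive)
  edge (4, 0)→(6, 10): d=(2,10) inclusive
  edge (6, 10)→(4, 8): d=(-2,-2) inclusive
  edge (4, 8)→(4, 0): d=(0,-8) inclusive
    (0,2)@(1, 5): e=[40,0,-24] → ·  [on edge]
    (2,2)@(5, 5): e=[0,8,8] → █  [on edge]
    (3,2)@(7, 5): e=[-20,12,24] → ·
    (1,3)@(3, 7): e=[24,0,-8] → ·  [on edge]
    (2,3)@(5, 7): e=[4,4,8] → █
    (3,3)@(7, 7): e=[-16,8,24] → ·
    (2,4)@(5, 9): e=[8,0,8] → █  [on edge]
    (3,4)@(7, 9): e=[-12,4,24] → ·
    (2,5)@(5, 11): e=[12,-4,8] → ·
    (3,5)@(7, 11): e=[-8,0,24] → ·  [on edge]
    (3,7)@(7, 15): e=[0,-8,24] → ·  [on edge]
  covered (3 px):
    · · · ·
    · · · ·
    · · █ ·
    · · █ ·
    · · █ ·
    · · · ·
    · · · ·
    · · · ·

Z-buffer (winner per pixel, '.' = empty):
  . . . .
  . . . .
  . . 1 .
  . . 1 .
  . . 1 .
  0 0 . .
  0 . . .
  . . . .

Final: 0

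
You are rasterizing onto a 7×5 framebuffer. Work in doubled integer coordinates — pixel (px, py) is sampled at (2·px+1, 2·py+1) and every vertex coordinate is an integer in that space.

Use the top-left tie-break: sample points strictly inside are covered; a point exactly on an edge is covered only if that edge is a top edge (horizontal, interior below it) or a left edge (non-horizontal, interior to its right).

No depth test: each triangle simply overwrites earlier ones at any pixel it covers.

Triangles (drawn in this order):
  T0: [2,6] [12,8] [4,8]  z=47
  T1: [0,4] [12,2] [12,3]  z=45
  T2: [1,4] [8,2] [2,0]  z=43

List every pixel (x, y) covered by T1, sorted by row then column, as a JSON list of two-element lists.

T0:
  2·area = 16
  edge (2, 6)→(12, 8): d=(10,2) right/bottom  bias=-1
  edge (12, 8)→(4, 8): d=(-8,0) right/bottom  bias=-1
  edge (4, 8)→(2, 6): d=(-2,-2) top-left  bias=+0
    (0,2)@(1, 5): e=[-8,24,0] → ·  [on edge]
    (1,3)@(3, 7): e=[8,8,0] → █  [on edge]
    (2,3)@(5, 7): e=[4,8,4] → █
    (3,3)@(7, 7): e=[0,8,8] → ·  [on edge]
    (1,4)@(3, 9): e=[28,-8,-4] → ·
    (2,4)@(5, 9): e=[24,-8,0] → ·  [on edge]
  covered (2 px):
    · · · · · · ·
    · · · · · · ·
    · · · · · · ·
    · █ █ · · · ·
    · · · · · · ·
T1:
  2·area = 12
  edge (0, 4)→(12, 2): d=(12,-2) top-left  bias=+0
  edge (12, 2)→(12, 3): d=(0,1) right/bottom  bias=-1
  edge (12, 3)→(0, 4): d=(-12,1) right/bottom  bias=-1
    (3,1)@(7, 3): e=[2,5,5] → █
    (4,1)@(9, 3): e=[6,3,3] → █
    (5,1)@(11, 3): e=[10,1,1] → █
    (6,1)@(13, 3): e=[14,-1,-1] → ·
    (3,2)@(7, 5): e=[26,5,-19] → ·
    (4,2)@(9, 5): e=[30,3,-21] → ·
    (5,2)@(11, 5): e=[34,1,-23] → ·
  covered (3 px):
    · · · · · · ·
    · · · █ █ █ ·
    · · · · · · ·
    · · · · · · ·
    · · · · · · ·
T2:
  2·area = 26  (B↔C swapped to make it positive)
  edge (1, 4)→(2, 0): d=(1,-4) top-left  bias=+0
  edge (2, 0)→(8, 2): d=(6,2) right/bottom  bias=-1
  edge (8, 2)→(1, 4): d=(-7,2) right/bottom  bias=-1
    (1,0)@(3, 1): e=[5,4,17] → █
    (2,0)@(5, 1): e=[13,0,13] → ·  [on edge]
    (1,1)@(3, 3): e=[7,16,3] → █
    (2,1)@(5, 3): e=[15,12,-1] → ·
    (5,1)@(11, 3): e=[39,0,-13] → ·  [on edge]
    (1,2)@(3, 5): e=[9,28,-11] → ·
  covered (2 px):
    · █ · · · · ·
    · █ · · · · ·
    · · · · · · ·
    · · · · · · ·
    · · · · · · ·

Result: [[3,1],[4,1],[5,1]]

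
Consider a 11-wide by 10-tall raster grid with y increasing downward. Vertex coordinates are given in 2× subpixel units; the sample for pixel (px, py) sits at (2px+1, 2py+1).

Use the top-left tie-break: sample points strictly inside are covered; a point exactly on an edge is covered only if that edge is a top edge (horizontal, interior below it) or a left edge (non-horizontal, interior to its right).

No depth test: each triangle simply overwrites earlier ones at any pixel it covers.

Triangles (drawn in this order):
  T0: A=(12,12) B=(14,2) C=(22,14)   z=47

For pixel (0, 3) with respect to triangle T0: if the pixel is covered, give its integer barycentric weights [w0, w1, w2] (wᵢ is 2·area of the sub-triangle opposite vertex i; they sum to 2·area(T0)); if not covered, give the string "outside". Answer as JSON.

T0:
  2·area = 104
  edge (12, 12)→(14, 2): d=(2,-10) top-left  bias=+0
  edge (14, 2)→(22, 14): d=(8,12) right/bottom  bias=-1
  edge (22, 14)→(12, 12): d=(-10,-2) top-left  bias=+0
    (7,2)@(15, 5): e=[16,12,76] → X
    (8,2)@(17, 5): e=[36,-12,80] → .
    (6,3)@(13, 7): e=[0,52,52] → X  [on edge]
    (8,3)@(17, 7): e=[40,4,60] → X
    (9,3)@(19, 7): e=[60,-20,64] → .
    (6,4)@(13, 9): e=[4,68,32] → X
    (9,4)@(19, 9): e=[64,-4,44] → .
    (3,5)@(7, 11): e=[-52,156,0] → .  [on edge]
    (6,5)@(13, 11): e=[8,84,12] → X
    (9,5)@(19, 11): e=[68,12,24] → X
    (10,5)@(21, 11): e=[88,-12,28] → .
    (6,6)@(13, 13): e=[12,100,-8] → .
    (8,6)@(17, 13): e=[52,52,0] → X  [on edge]
    (5,8)@(11, 17): e=[0,156,-52] → .  [on edge]
  covered (14 px):
    . . . . . . . . . . .
    . . . . . . . . . . .
    . . . . . . . X . . .
    . . . . . . X X X . .
    . . . . . . X X X . .
    . . . . . . X X X X .
    . . . . . . . . X X X
    . . . . . . . . . . .
    . . . . . . . . . . .
    . . . . . . . . . . .

Final: "outside"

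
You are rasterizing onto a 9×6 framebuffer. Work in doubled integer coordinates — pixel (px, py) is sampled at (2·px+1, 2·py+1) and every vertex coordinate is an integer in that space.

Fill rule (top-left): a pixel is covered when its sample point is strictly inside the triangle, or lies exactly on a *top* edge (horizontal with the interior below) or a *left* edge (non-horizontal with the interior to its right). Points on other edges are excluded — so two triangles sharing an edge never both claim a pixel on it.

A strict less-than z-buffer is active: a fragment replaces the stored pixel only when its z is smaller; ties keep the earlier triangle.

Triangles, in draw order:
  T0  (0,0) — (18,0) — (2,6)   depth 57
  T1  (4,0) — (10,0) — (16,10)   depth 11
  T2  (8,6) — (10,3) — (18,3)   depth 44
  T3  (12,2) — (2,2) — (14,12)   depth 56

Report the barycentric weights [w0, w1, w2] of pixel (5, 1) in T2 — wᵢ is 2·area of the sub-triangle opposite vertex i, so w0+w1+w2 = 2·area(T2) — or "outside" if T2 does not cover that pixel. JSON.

T0:
  2·area = 108
  edge (0, 0)→(18, 0): d=(18,0) top-left  bias=+0
  edge (18, 0)→(2, 6): d=(-16,6) right/bottom  bias=-1
  edge (2, 6)→(0, 0): d=(-2,-6) top-left  bias=+0
    (0,0)@(1, 1): e=[18,86,4] → █
    (1,0)@(3, 1): e=[18,74,16] → █
    (2,0)@(5, 1): e=[18,62,28] → █
    (3,0)@(7, 1): e=[18,50,40] → █
    (4,0)@(9, 1): e=[18,38,52] → █
    (5,0)@(11, 1): e=[18,26,64] → █
    (6,0)@(13, 1): e=[18,14,76] → █
    (7,0)@(15, 1): e=[18,2,88] → █
    (8,0)@(17, 1): e=[18,-10,100] → ·
    (0,1)@(1, 3): e=[54,54,0] → █  [on edge]
    (5,1)@(11, 3): e=[54,-6,60] → ·
    (6,1)@(13, 3): e=[54,-18,72] → ·
    (1,4)@(3, 9): e=[162,-54,0] → ·  [on edge]
  covered (14 px):
    █ █ █ █ █ █ █ █ ·
    █ █ █ █ █ · · · ·
    · █ · · · · · · ·
    · · · · · · · · ·
    · · · · · · · · ·
    · · · · · · · · ·
T1:
  2·area = 60
  edge (4, 0)→(10, 0): d=(6,0) top-left  bias=+0
  edge (10, 0)→(16, 10): d=(6,10) right/bottom  bias=-1
  edge (16, 10)→(4, 0): d=(-12,-10) top-left  bias=+0
    (3,0)@(7, 1): e=[6,36,18] → █
    (4,0)@(9, 1): e=[6,16,38] → █
    (5,0)@(11, 1): e=[6,-4,58] → ·
    (3,1)@(7, 3): e=[18,48,-6] → ·
    (4,1)@(9, 3): e=[18,28,14] → █
    (5,1)@(11, 3): e=[18,8,34] → █
    (6,1)@(13, 3): e=[18,-12,54] → ·
    (4,2)@(9, 5): e=[30,40,-10] → ·
    (5,2)@(11, 5): e=[30,20,10] → █
    (6,2)@(13, 5): e=[30,0,30] → ·  [on edge]
    (5,3)@(11, 7): e=[42,32,-14] → ·
    (6,3)@(13, 7): e=[42,12,6] → █
  covered (7 px):
    · · · █ █ · · · ·
    · · · · █ █ · · ·
    · · · · · █ · · ·
    · · · · · · █ · ·
    · · · · · · · █ ·
    · · · · · · · · ·
T2:
  2·area = 24
  edge (8, 6)→(10, 3): d=(2,-3) top-left  bias=+0
  edge (10, 3)→(18, 3): d=(8,0) top-left  bias=+0
  edge (18, 3)→(8, 6): d=(-10,3) right/bottom  bias=-1
    (0,1)@(1, 3): e=[-27,0,51] → ·  [on edge]
    (1,1)@(3, 3): e=[-21,0,45] → ·  [on edge]
    (2,1)@(5, 3): e=[-15,0,39] → ·  [on edge]
    (3,1)@(7, 3): e=[-9,0,33] → ·  [on edge]
    (4,1)@(9, 3): e=[-3,0,27] → ·  [on edge]
    (5,1)@(11, 3): e=[3,0,21] → █  [on edge]
    (6,1)@(13, 3): e=[9,0,15] → █  [on edge]
    (7,1)@(15, 3): e=[15,0,9] → █  [on edge]
    (8,1)@(17, 3): e=[21,0,3] → █  [on edge]
    (4,2)@(9, 5): e=[1,16,7] → █
    (6,2)@(13, 5): e=[13,16,-5] → ·
    (7,2)@(15, 5): e=[19,16,-11] → ·
  covered (6 px):
    · · · · · · · · ·
    · · · · · █ █ █ █
    · · · · █ █ · · ·
    · · · · · · · · ·
    · · · · · · · · ·
    · · · · · · · · ·
T3:
  2·area = 100  (B↔C swapped to make it positive)
  edge (12, 2)→(14, 12): d=(2,10) right/bottom  bias=-1
  edge (14, 12)→(2, 2): d=(-12,-10) top-left  bias=+0
  edge (2, 2)→(12, 2): d=(10,0) top-left  bias=+0
    (2,1)@(5, 3): e=[72,18,10] → █
    (3,1)@(7, 3): e=[52,38,10] → █
    (4,1)@(9, 3): e=[32,58,10] → █
    (5,1)@(11, 3): e=[12,78,10] → █
    (6,1)@(13, 3): e=[-8,98,10] → ·
    (2,2)@(5, 5): e=[76,-6,30] → ·
    (3,2)@(7, 5): e=[56,14,30] → █
    (6,2)@(13, 5): e=[-4,74,30] → ·
    (3,3)@(7, 7): e=[60,-10,50] → ·
    (4,3)@(9, 7): e=[40,10,50] → █
    (6,3)@(13, 7): e=[0,50,50] → ·  [on edge]
    (4,4)@(9, 9): e=[44,-14,70] → ·
  covered (12 px):
    · · · · · · · · ·
    · · █ █ █ █ · · ·
    · · · █ █ █ · · ·
    · · · · █ █ · · ·
    · · · · · █ █ · ·
    · · · · · · █ · ·

Final: [0,21,3]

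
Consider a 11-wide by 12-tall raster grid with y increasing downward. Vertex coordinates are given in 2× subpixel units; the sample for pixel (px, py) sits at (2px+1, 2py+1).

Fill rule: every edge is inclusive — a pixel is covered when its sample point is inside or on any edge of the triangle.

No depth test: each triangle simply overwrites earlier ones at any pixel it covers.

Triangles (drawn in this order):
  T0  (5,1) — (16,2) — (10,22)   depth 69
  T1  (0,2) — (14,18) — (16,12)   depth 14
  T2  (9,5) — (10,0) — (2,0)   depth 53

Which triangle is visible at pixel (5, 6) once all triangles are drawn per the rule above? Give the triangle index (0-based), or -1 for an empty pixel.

T0:
  2·area = 226
  edge (5, 1)→(16, 2): d=(11,1) inclusive
  edge (16, 2)→(10, 22): d=(-6,20) inclusive
  edge (10, 22)→(5, 1): d=(-5,-21) inclusive
    (2,0)@(5, 1): e=[0,226,0] → █  [on edge]
    (3,0)@(7, 1): e=[-2,186,42] → ·
    (2,1)@(5, 3): e=[22,214,-10] → ·
    (3,1)@(7, 3): e=[20,174,32] → █
    (4,1)@(9, 3): e=[18,134,74] → █
    (5,1)@(11, 3): e=[16,94,116] → █
    (6,1)@(13, 3): e=[14,54,158] → █
    (7,1)@(15, 3): e=[12,14,200] → █
    (8,1)@(17, 3): e=[10,-26,242] → ·
    (3,2)@(7, 5): e=[42,162,22] → █
    (8,2)@(17, 5): e=[32,-38,232] → ·
    (3,3)@(7, 7): e=[64,150,12] → █
  covered (28 px):
    · · █ · · · · · · · ·
    · · · █ █ █ █ █ · · ·
    · · · █ █ █ █ █ · · ·
    · · · █ █ █ █ · · · ·
    · · · █ █ █ █ · · · ·
    · · · · █ █ █ · · · ·
    · · · · █ █ · · · · ·
    · · · · █ █ · · · · ·
    · · · · █ █ · · · · ·
    · · · · · · · · · · ·
    · · · · · · · · · · ·
    · · · · · · · · · · ·
T1:
  2·area = 116  (B↔C swapped to make it positive)
  edge (0, 2)→(16, 12): d=(16,10) inclusive
  edge (16, 12)→(14, 18): d=(-2,6) inclusive
  edge (14, 18)→(0, 2): d=(-14,-16) inclusive
    (0,1)@(1, 3): e=[6,108,2] → █
    (1,1)@(3, 3): e=[-14,96,34] → ·
    (9,1)@(19, 3): e=[-174,0,290] → ·  [on edge]
    (0,2)@(1, 5): e=[38,104,-26] → ·
    (1,2)@(3, 5): e=[18,92,6] → █
    (2,2)@(5, 5): e=[-2,80,38] → ·
    (1,3)@(3, 7): e=[50,88,-22] → ·
    (2,3)@(5, 7): e=[30,76,10] → █
    (3,3)@(7, 7): e=[10,64,42] → █
    (4,3)@(9, 7): e=[-10,52,74] → ·
    (2,4)@(5, 9): e=[62,72,-18] → ·
    (3,4)@(7, 9): e=[42,60,14] → █
    (8,4)@(17, 9): e=[-58,0,174] → ·  [on edge]
    (7,7)@(15, 15): e=[58,0,58] → █  [on edge]
    (6,10)@(13, 21): e=[174,0,-58] → ·  [on edge]
  covered (15 px):
    · · · · · · · · · · ·
    █ · · · · · · · · · ·
    · █ · · · · · · · · ·
    · · █ █ · · · · · · ·
    · · · █ █ █ · · · · ·
    · · · · █ █ █ · · · ·
    · · · · · █ █ █ · · ·
    · · · · · · █ █ · · ·
    · · · · · · · · · · ·
    · · · · · · · · · · ·
    · · · · · · · · · · ·
    · · · · · · · · · · ·
T2:
  2·area = 40  (B↔C swapped to make it positive)
  edge (9, 5)→(2, 0): d=(-7,-5) inclusive
  edge (2, 0)→(10, 0): d=(8,0) inclusive
  edge (10, 0)→(9, 5): d=(-1,5) inclusive
    (2,0)@(5, 1): e=[8,8,24] → █
    (3,0)@(7, 1): e=[18,8,14] → █
    (4,0)@(9, 1): e=[28,8,4] → █
    (5,0)@(11, 1): e=[38,8,-6] → ·
    (2,1)@(5, 3): e=[-6,24,22] → ·
    (3,1)@(7, 3): e=[4,24,12] → █
    (5,1)@(11, 3): e=[24,24,-8] → ·
    (3,2)@(7, 5): e=[-10,40,10] → ·
    (4,2)@(9, 5): e=[0,40,0] → █  [on edge]
    (5,2)@(11, 5): e=[10,40,-10] → ·
    (4,3)@(9, 7): e=[-14,56,-2] → ·
    (3,7)@(7, 15): e=[-80,120,0] → ·  [on edge]
  covered (6 px):
    · · █ █ █ · · · · · ·
    · · · █ █ · · · · · ·
    · · · · █ · · · · · ·
    · · · · · · · · · · ·
    · · · · · · · · · · ·
    · · · · · · · · · · ·
    · · · · · · · · · · ·
    · · · · · · · · · · ·
    · · · · · · · · · · ·
    · · · · · · · · · · ·
    · · · · · · · · · · ·
    · · · · · · · · · · ·

Z-buffer (winner per pixel, '.' = empty):
  . . 2 2 2 . . . . . .
  1 . . 2 2 0 0 0 . . .
  . 1 . 0 2 0 0 0 . . .
  . . 1 1 0 0 0 . . . .
  . . . 1 1 1 0 . . . .
  . . . . 1 1 1 . . . .
  . . . . 0 1 1 1 . . .
  . . . . 0 0 1 1 . . .
  . . . . 0 0 . . . . .
  . . . . . . . . . . .
  . . . . . . . . . . .
  . . . . . . . . . . .

Answer: 1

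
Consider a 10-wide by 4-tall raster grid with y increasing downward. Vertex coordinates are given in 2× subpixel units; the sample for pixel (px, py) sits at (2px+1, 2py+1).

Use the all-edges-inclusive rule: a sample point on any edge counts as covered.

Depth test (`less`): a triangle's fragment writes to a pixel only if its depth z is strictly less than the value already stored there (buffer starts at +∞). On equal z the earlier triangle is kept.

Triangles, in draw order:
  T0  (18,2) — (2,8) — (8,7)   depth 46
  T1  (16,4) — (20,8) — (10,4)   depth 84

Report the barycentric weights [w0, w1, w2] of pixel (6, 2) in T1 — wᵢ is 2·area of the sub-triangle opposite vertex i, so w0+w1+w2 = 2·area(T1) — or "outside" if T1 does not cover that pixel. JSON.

T0:
  2·area = 20  (B↔C swapped to make it positive)
  edge (18, 2)→(8, 7): d=(-10,5) inclusive
  edge (8, 7)→(2, 8): d=(-6,1) inclusive
  edge (2, 8)→(18, 2): d=(16,-6) inclusive
    (5,2)@(11, 5): e=[5,9,6] → █
    (6,2)@(13, 5): e=[-5,7,18] → ·
    (2,3)@(5, 7): e=[15,3,2] → █
    (3,3)@(7, 7): e=[5,1,14] → █
    (4,3)@(9, 7): e=[-5,-1,26] → ·
    (5,3)@(11, 7): e=[-15,-3,38] → ·
  covered (3 px):
    · · · · · · · · · ·
    · · · · · · · · · ·
    · · · · · █ · · · ·
    · · █ █ · · · · · ·
T1:
  2·area = 24
  edge (16, 4)→(20, 8): d=(4,4) inclusive
  edge (20, 8)→(10, 4): d=(-10,-4) inclusive
  edge (10, 4)→(16, 4): d=(6,0) inclusive
    (6,0)@(13, 1): e=[0,42,-18] → ·  [on edge]
    (7,1)@(15, 3): e=[0,30,-6] → ·  [on edge]
    (6,2)@(13, 5): e=[16,2,6] → █
    (7,2)@(15, 5): e=[8,10,6] → █
    (8,2)@(17, 5): e=[0,18,6] → █  [on edge]
    (9,2)@(19, 5): e=[-8,26,6] → ·
    (6,3)@(13, 7): e=[24,-18,18] → ·
    (7,3)@(15, 7): e=[16,-10,18] → ·
    (8,3)@(17, 7): e=[8,-2,18] → ·
    (9,3)@(19, 7): e=[0,6,18] → █  [on edge]
  covered (4 px):
    · · · · · · · · · ·
    · · · · · · · · · ·
    · · · · · · █ █ █ ·
    · · · · · · · · · █

Result: [2,6,16]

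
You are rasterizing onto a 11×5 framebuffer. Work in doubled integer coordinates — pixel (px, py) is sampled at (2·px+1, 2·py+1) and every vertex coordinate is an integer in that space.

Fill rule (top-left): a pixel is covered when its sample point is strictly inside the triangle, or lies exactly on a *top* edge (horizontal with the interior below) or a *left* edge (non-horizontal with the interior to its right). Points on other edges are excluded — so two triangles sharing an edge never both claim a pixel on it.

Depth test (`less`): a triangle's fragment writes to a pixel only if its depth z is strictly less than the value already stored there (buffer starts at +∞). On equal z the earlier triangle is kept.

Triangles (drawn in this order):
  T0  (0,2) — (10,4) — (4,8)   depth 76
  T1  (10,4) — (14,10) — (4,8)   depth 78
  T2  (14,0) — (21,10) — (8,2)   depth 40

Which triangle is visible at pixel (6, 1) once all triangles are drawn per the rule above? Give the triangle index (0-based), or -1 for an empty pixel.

T0:
  2·area = 52
  edge (0, 2)→(10, 4): d=(10,2) right/bottom  bias=-1
  edge (10, 4)→(4, 8): d=(-6,4) right/bottom  bias=-1
  edge (4, 8)→(0, 2): d=(-4,-6) top-left  bias=+0
    (0,1)@(1, 3): e=[8,42,2] → X
    (1,1)@(3, 3): e=[4,34,14] → X
    (2,1)@(5, 3): e=[0,26,26] → .  [on edge]
    (0,2)@(1, 5): e=[28,30,-6] → .
    (1,2)@(3, 5): e=[24,22,6] → X
    (2,2)@(5, 5): e=[20,14,18] → X
    (3,2)@(7, 5): e=[16,6,30] → X
    (4,2)@(9, 5): e=[12,-2,42] → .
    (7,2)@(15, 5): e=[0,-26,78] → .  [on edge]
    (1,3)@(3, 7): e=[44,10,-2] → .
    (2,3)@(5, 7): e=[40,2,10] → X
    (3,3)@(7, 7): e=[36,-6,22] → .
  covered (6 px):
    . . . . . . . . . . .
    X X . . . . . . . . .
    . X X X . . . . . . .
    . . X . . . . . . . .
    . . . . . . . . . . .
T1:
  2·area = 52
  edge (10, 4)→(14, 10): d=(4,6) right/bottom  bias=-1
  edge (14, 10)→(4, 8): d=(-10,-2) top-left  bias=+0
  edge (4, 8)→(10, 4): d=(6,-4) top-left  bias=+0
    (4,2)@(9, 5): e=[10,40,2] → X
    (5,2)@(11, 5): e=[-2,44,10] → .
    (3,3)@(7, 7): e=[30,16,6] → X
    (5,3)@(11, 7): e=[6,24,22] → X
    (6,3)@(13, 7): e=[-6,28,30] → .
    (3,4)@(7, 9): e=[38,-4,18] → .
    (4,4)@(9, 9): e=[26,0,26] → X  [on edge]
    (6,4)@(13, 9): e=[2,8,42] → X
    (7,4)@(15, 9): e=[-10,12,50] → .
  covered (7 px):
    . . . . . . . . . . .
    . . . . . . . . . . .
    . . . . X . . . . . .
    . . . X X X . . . . .
    . . . . X X X . . . .
T2:
  2·area = 74
  edge (14, 0)→(21, 10): d=(7,10) right/bottom  bias=-1
  edge (21, 10)→(8, 2): d=(-13,-8) top-left  bias=+0
  edge (8, 2)→(14, 0): d=(6,-2) top-left  bias=+0
    (5,0)@(11, 1): e=[37,37,0] → X  [on edge]
    (6,0)@(13, 1): e=[17,53,4] → X
    (7,0)@(15, 1): e=[-3,69,8] → .
    (2,1)@(5, 3): e=[111,-37,0] → .  [on edge]
    (5,1)@(11, 3): e=[51,11,12] → X
    (7,1)@(15, 3): e=[11,43,20] → X
    (8,1)@(17, 3): e=[-9,59,24] → .
    (5,2)@(11, 5): e=[65,-15,24] → .
    (6,2)@(13, 5): e=[45,1,28] → X
    (8,2)@(17, 5): e=[5,33,36] → X
    (9,2)@(19, 5): e=[-15,49,40] → .
    (6,3)@(13, 7): e=[59,-25,40] → .
  covered (9 px):
    . . . . . X X . . . .
    . . . . . X X X . . .
    . . . . . . X X X . .
    . . . . . . . . X . .
    . . . . . . . . . . .

Z-buffer (winner per pixel, '.' = empty):
  . . . . . 2 2 . . . .
  0 0 . . . 2 2 2 . . .
  . 0 0 0 1 . 2 2 2 . .
  . . 0 1 1 1 . . 2 . .
  . . . . 1 1 1 . . . .

Final: 2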